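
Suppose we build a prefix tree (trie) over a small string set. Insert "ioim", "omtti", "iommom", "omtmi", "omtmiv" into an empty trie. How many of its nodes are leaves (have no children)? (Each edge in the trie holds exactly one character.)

A leaf is a node with no children — equivalently, the end of a word that is not a proper prefix of any other stored word.
Those words: "ioim", "iommom", "omtmiv", "omtti"
Leaf count: 4

4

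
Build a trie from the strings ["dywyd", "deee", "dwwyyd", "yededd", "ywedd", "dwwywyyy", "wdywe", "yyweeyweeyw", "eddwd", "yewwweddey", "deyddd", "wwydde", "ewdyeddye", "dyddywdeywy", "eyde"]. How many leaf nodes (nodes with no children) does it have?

15

Leaves are exactly the stored words that no other stored word extends.
Those words: "deee", "deyddd", "dwwywyyy", "dwwyyd", "dyddywdeywy", "dywyd", "eddwd", "ewdyeddye", "eyde", "wdywe", "wwydde", "yededd", "yewwweddey", "ywedd", "yyweeyweeyw"
Leaf count: 15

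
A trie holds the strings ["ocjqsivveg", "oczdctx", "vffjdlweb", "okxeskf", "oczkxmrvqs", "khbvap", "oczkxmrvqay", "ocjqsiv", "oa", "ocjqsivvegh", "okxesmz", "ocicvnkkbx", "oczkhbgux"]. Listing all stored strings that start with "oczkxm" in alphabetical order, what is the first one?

oczkxmrvqay

Words with prefix "oczkxm", in lexicographic order: "oczkxmrvqay", "oczkxmrvqs"
The 1st is oczkxmrvqay.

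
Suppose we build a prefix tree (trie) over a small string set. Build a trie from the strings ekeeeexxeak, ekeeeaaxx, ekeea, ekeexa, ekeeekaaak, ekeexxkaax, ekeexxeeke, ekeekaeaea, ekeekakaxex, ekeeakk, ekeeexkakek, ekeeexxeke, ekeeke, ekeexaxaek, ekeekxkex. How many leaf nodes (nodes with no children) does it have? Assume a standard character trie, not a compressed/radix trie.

A leaf is a node with no children — equivalently, the end of a word that is not a proper prefix of any other stored word.
Those words: "ekeeakk", "ekeeeaaxx", "ekeeeexxeak", "ekeeekaaak", "ekeeexkakek", "ekeeexxeke", "ekeekaeaea", "ekeekakaxex", "ekeeke", "ekeekxkex", "ekeexaxaek", "ekeexxeeke", "ekeexxkaax"
Leaf count: 13

13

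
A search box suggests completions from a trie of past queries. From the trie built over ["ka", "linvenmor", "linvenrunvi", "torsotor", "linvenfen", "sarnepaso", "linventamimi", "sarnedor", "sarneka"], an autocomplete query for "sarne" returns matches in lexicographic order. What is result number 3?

Filter for "sarne…" and sort: "sarnedor", "sarneka", "sarnepaso"
The 3rd is sarnepaso.

sarnepaso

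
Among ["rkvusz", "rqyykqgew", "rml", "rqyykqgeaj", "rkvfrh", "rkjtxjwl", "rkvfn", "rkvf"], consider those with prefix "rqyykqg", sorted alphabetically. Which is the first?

rqyykqgeaj

Words with prefix "rqyykqg", in lexicographic order: "rqyykqgeaj", "rqyykqgew"
Position 1: rqyykqgeaj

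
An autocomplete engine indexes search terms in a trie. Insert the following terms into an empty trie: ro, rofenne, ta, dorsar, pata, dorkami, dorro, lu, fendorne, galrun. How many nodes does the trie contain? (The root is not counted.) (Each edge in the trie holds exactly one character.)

Insert word by word; a character creates a node only if that edge doesn't already exist:
  "ro" → 2 new (r, o)
  "rofenne" → prefix "ro" already present; 5 new (f, e, n, n, e)
  "ta" → 2 new (t, a)
  "dorsar" → 6 new (d, o, r, s, a, r)
  "pata" → 4 new (p, a, t, a)
  "dorkami" → prefix "dor" already present; 4 new (k, a, m, i)
  "dorro" → prefix "dor" already present; 2 new (r, o)
  "lu" → 2 new (l, u)
  "fendorne" → 8 new (f, e, n, d, o, r, n, e)
  "galrun" → 6 new (g, a, l, r, u, n)
Total nodes = 2 + 5 + 2 + 6 + 4 + 4 + 2 + 2 + 8 + 6 = 41

41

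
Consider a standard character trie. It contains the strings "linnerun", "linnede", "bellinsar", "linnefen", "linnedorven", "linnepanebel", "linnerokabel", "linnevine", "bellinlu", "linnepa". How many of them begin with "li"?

8

Traverse to the node for "li", then collect every word in that subtree.
Matches: "linnede", "linnedorven", "linnefen", "linnepa", "linnepanebel", "linnerokabel", "linnerun", "linnevine"
Count: 8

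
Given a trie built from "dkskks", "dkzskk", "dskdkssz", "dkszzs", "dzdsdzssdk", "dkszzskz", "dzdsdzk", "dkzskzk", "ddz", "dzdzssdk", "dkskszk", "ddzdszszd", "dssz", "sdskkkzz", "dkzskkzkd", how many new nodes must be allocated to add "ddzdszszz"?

The longest prefix of "ddzdszszz" already in the trie is "ddzdszsz" (length 8).
Each of the 1 remaining characters creates one node.

1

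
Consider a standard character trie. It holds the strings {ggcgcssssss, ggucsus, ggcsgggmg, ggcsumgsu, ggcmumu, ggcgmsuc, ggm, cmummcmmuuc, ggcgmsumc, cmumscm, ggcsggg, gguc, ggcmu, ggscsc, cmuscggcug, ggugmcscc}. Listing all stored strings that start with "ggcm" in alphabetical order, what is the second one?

ggcmumu

Filter for "ggcm…" and sort: "ggcmu", "ggcmumu"
The 2nd is ggcmumu.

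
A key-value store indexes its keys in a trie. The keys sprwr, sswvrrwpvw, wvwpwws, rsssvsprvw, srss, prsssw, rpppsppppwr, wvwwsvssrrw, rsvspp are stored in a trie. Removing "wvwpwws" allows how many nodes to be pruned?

4

A node on "wvwpwws"'s path can go only if nothing else ends at it or branches off below it.
The suffix "pwws" (4 nodes) is used only by "wvwpwws"; the node for "wvw" still has the child "w", so pruning stops there.
Nodes removed: 4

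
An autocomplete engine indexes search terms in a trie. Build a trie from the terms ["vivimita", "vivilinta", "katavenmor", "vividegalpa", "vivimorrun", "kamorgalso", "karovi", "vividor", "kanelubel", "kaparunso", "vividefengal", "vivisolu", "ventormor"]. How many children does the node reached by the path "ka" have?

5

The children of the "ka" node are the distinct next characters among strings starting with "ka".
Distinct next characters after "ka": m, n, p, r, t.
That node has 5 child edges.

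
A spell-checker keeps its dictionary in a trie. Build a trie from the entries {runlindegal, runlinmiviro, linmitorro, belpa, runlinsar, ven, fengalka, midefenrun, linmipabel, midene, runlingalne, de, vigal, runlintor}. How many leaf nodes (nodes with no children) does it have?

14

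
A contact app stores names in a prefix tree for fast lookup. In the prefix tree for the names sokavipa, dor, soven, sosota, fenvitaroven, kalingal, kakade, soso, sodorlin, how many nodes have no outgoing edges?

A leaf is a node with no children — equivalently, the end of a word that is not a proper prefix of any other stored word.
Those words: "dor", "fenvitaroven", "kakade", "kalingal", "sodorlin", "sokavipa", "sosota", "soven"
Leaf count: 8

8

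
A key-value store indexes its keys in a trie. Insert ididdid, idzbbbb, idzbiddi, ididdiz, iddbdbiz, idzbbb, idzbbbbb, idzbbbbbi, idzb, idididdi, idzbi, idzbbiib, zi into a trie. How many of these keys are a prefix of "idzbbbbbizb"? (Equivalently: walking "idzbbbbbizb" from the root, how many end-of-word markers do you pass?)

5

Walk "idzbbbbbizb" from the root; an end-of-word marker is hit whenever a stored word is a prefix of "idzbbbbbizb".
Prefixes of the query that are stored words: "idzb", "idzbbb", "idzbbbb", "idzbbbbb", "idzbbbbbi"
Count: 5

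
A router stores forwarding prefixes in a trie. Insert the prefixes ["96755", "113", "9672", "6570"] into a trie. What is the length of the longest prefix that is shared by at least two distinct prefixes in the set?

3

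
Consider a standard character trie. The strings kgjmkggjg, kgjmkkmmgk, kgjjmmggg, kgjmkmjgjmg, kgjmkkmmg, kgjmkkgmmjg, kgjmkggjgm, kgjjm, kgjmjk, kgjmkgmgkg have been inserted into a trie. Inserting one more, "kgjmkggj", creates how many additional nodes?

0

Every character of "kgjmkggj" already lies on an existing path (it is a prefix of some stored word).
No new nodes are needed: 0.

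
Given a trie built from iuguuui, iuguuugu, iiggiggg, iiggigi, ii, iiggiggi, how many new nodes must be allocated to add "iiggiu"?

1

The longest prefix of "iiggiu" already in the trie is "iiggi" (length 5).
So 6 − 5 = 1 new nodes.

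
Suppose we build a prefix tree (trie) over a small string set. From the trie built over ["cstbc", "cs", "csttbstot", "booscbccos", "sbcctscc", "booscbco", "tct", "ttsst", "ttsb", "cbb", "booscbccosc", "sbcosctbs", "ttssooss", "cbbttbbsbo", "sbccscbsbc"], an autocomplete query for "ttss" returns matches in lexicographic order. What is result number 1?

ttssooss

DFS of the "ttss" subtree visits, in order: "ttssooss", "ttsst"
The 1st is ttssooss.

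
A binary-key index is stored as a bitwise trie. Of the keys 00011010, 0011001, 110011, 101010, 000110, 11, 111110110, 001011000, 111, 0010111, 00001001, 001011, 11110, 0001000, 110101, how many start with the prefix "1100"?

1

Traverse to the node for "1100", then collect every word in that subtree.
Words under "1100": 110011
Count: 1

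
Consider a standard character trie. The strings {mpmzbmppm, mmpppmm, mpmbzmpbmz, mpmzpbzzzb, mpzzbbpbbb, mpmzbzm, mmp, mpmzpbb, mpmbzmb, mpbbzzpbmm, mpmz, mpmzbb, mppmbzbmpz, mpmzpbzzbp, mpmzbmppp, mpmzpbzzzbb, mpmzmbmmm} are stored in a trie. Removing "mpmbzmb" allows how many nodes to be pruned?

1

A node on "mpmbzmb"'s path can go only if nothing else ends at it or branches off below it.
The suffix "b" (1 node) is used only by "mpmbzmb"; the node for "mpmbzm" still has the child "p", so pruning stops there.
Nodes removed: 1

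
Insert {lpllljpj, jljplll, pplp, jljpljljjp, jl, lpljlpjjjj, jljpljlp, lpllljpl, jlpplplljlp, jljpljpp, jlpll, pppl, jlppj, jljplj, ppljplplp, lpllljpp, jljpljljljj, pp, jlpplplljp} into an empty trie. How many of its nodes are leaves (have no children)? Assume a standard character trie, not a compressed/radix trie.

Leaves are exactly the stored words that no other stored word extends.
Those words: "jljpljljjp", "jljpljljljj", "jljpljlp", "jljpljpp", "jljplll", "jlpll", "jlppj", "jlpplplljlp", "jlpplplljp", "lpljlpjjjj", "lpllljpj", "lpllljpl", "lpllljpp", "ppljplplp", "pplp", "pppl"
Leaf count: 16

16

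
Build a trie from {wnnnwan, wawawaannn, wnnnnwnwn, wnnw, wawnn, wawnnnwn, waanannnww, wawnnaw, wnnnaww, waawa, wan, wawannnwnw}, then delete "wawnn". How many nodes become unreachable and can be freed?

Walk "wawnn" from the leaf back toward the root, removing each node that no remaining word uses.
Every node on "wawnn" is still needed (e.g. by "wawnnnwn"), so nothing is freed.
Nodes removed: 0

0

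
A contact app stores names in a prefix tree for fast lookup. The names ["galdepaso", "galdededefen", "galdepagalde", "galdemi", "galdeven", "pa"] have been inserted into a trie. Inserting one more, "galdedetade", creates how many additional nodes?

4

Walking "galdedetade" from the root, the first 7 characters ("galdede") follow existing edges; "t" is the first miss.
New nodes needed: |"galdedetade"| − 7 = 11 − 7 = 4.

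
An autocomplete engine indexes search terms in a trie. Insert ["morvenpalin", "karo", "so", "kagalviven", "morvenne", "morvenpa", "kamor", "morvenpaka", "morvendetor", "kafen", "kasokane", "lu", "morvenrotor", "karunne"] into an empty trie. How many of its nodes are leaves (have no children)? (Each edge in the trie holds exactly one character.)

A leaf is a node with no children — equivalently, the end of a word that is not a proper prefix of any other stored word.
Those words: "kafen", "kagalviven", "kamor", "karo", "karunne", "kasokane", "lu", "morvendetor", "morvenne", "morvenpaka", "morvenpalin", "morvenrotor", "so"
Leaf count: 13

13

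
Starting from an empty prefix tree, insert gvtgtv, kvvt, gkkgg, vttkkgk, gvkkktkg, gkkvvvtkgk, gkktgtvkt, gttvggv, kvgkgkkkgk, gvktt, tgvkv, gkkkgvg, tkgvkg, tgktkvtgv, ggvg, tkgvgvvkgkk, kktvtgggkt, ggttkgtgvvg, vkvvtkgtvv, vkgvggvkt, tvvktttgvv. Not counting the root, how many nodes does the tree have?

130

For each word, the new-node count is its length minus the longest prefix already in the trie:
  "gvtgtv" → 6 new (g, v, t, g, t, v)
  "kvvt" → 4 new (k, v, v, t)
  "gkkgg" → prefix "g" already present; 4 new (k, k, g, g)
  "vttkkgk" → 7 new (v, t, t, k, k, g, k)
  "gvkkktkg" → prefix "gv" already present; 6 new (k, k, k, t, k, g)
  "gkkvvvtkgk" → prefix "gkk" already present; 7 new (v, v, v, t, k, g, k)
  "gkktgtvkt" → prefix "gkk" already present; 6 new (t, g, t, v, k, t)
  "gttvggv" → prefix "g" already present; 6 new (t, t, v, g, g, v)
  "kvgkgkkkgk" → prefix "kv" already present; 8 new (g, k, g, k, k, k, g, k)
  "gvktt" → prefix "gvk" already present; 2 new (t, t)
  "tgvkv" → 5 new (t, g, v, k, v)
  "gkkkgvg" → prefix "gkk" already present; 4 new (k, g, v, g)
  "tkgvkg" → prefix "t" already present; 5 new (k, g, v, k, g)
  "tgktkvtgv" → prefix "tg" already present; 7 new (k, t, k, v, t, g, v)
  "ggvg" → prefix "g" already present; 3 new (g, v, g)
  "tkgvgvvkgkk" → prefix "tkgv" already present; 7 new (g, v, v, k, g, k, k)
  "kktvtgggkt" → prefix "k" already present; 9 new (k, t, v, t, g, g, g, k, t)
  "ggttkgtgvvg" → prefix "gg" already present; 9 new (t, t, k, g, t, g, v, v, g)
  "vkvvtkgtvv" → prefix "v" already present; 9 new (k, v, v, t, k, g, t, v, v)
  "vkgvggvkt" → prefix "vk" already present; 7 new (g, v, g, g, v, k, t)
  "tvvktttgvv" → prefix "t" already present; 9 new (v, v, k, t, t, t, g, v, v)
Total nodes = 6 + 4 + 4 + 7 + 6 + 7 + 6 + 6 + 8 + 2 + 5 + 4 + 5 + 7 + 3 + 7 + 9 + 9 + 9 + 7 + 9 = 130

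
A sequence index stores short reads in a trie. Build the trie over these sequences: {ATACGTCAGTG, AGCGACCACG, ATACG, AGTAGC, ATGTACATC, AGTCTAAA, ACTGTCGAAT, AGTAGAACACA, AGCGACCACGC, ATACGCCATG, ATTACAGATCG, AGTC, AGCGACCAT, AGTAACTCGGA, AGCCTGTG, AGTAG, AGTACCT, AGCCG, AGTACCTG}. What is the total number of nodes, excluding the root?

Trace insertions, counting only characters that open a new branch:
  "ATACGTCAGTG" → 11 new (A, T, A, C, G, T, C, A, G, T, G)
  "AGCGACCACG" → prefix "A" already present; 9 new (G, C, G, A, C, C, A, C, G)
  "ATACG" → prefix "ATACG" already present; 0 new (none)
  "AGTAGC" → prefix "AG" already present; 4 new (T, A, G, C)
  "ATGTACATC" → prefix "AT" already present; 7 new (G, T, A, C, A, T, C)
  "AGTCTAAA" → prefix "AGT" already present; 5 new (C, T, A, A, A)
  "ACTGTCGAAT" → prefix "A" already present; 9 new (C, T, G, T, C, G, A, A, T)
  "AGTAGAACACA" → prefix "AGTAG" already present; 6 new (A, A, C, A, C, A)
  "AGCGACCACGC" → prefix "AGCGACCACG" already present; 1 new (C)
  "ATACGCCATG" → prefix "ATACG" already present; 5 new (C, C, A, T, G)
  "ATTACAGATCG" → prefix "AT" already present; 9 new (T, A, C, A, G, A, T, C, G)
  "AGTC" → prefix "AGTC" already present; 0 new (none)
  "AGCGACCAT" → prefix "AGCGACCA" already present; 1 new (T)
  "AGTAACTCGGA" → prefix "AGTA" already present; 7 new (A, C, T, C, G, G, A)
  "AGCCTGTG" → prefix "AGC" already present; 5 new (C, T, G, T, G)
  "AGTAG" → prefix "AGTAG" already present; 0 new (none)
  "AGTACCT" → prefix "AGTA" already present; 3 new (C, C, T)
  "AGCCG" → prefix "AGCC" already present; 1 new (G)
  "AGTACCTG" → prefix "AGTACCT" already present; 1 new (G)
Total nodes = 11 + 9 + 0 + 4 + 7 + 5 + 9 + 6 + 1 + 5 + 9 + 0 + 1 + 7 + 5 + 0 + 3 + 1 + 1 = 84

84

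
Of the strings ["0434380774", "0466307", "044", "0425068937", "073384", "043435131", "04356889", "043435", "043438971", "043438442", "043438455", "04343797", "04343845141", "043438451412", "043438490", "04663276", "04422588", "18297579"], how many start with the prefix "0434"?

10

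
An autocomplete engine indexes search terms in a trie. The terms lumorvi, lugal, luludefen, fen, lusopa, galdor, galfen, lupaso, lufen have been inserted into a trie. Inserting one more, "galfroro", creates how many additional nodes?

The longest prefix of "galfroro" already in the trie is "galf" (length 4).
Each of the 4 remaining characters creates one node.

4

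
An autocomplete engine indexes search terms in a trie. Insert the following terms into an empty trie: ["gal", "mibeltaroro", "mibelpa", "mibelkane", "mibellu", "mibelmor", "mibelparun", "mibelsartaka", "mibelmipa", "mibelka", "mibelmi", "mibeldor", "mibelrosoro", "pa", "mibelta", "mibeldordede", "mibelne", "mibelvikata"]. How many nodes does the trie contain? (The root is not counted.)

61

Count nodes per top-level branch (shared prefixes stored once):
  'g'-branch (gal): 3 nodes
  'm'-branch (mibeldor, mibeldordede, mibelka, mibelkane, mibellu, mibelmi, mibelmipa, mibelmor, mibelne, mibelpa, mibelparun, mibelrosoro, mibelsartaka, mibelta, mibeltaroro, mibelvikata): 56 nodes
  'p'-branch (pa): 2 nodes
Sum: 61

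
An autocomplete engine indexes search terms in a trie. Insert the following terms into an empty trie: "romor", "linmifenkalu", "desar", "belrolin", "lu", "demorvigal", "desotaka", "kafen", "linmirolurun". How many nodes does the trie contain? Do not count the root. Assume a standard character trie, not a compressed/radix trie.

Trace insertions, counting only characters that open a new branch:
  "romor" → 5 new (r, o, m, o, r)
  "linmifenkalu" → 12 new (l, i, n, m, i, f, e, n, k, a, l, u)
  "desar" → 5 new (d, e, s, a, r)
  "belrolin" → 8 new (b, e, l, r, o, l, i, n)
  "lu" → prefix "l" already present; 1 new (u)
  "demorvigal" → prefix "de" already present; 8 new (m, o, r, v, i, g, a, l)
  "desotaka" → prefix "des" already present; 5 new (o, t, a, k, a)
  "kafen" → 5 new (k, a, f, e, n)
  "linmirolurun" → prefix "linmi" already present; 7 new (r, o, l, u, r, u, n)
Total nodes = 5 + 12 + 5 + 8 + 1 + 8 + 5 + 5 + 7 = 56

56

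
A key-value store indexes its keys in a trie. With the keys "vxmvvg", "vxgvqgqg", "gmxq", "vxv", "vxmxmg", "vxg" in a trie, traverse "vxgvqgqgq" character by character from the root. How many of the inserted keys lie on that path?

2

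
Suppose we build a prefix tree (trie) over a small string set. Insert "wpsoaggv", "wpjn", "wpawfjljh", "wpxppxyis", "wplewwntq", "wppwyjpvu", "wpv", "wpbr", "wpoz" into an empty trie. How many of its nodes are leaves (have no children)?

9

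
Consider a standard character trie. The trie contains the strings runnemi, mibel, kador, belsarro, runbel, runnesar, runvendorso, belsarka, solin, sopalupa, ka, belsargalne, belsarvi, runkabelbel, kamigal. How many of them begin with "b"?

4

Traverse to the node for "b", then collect every word in that subtree.
Matches: "belsargalne", "belsarka", "belsarro", "belsarvi"
Count: 4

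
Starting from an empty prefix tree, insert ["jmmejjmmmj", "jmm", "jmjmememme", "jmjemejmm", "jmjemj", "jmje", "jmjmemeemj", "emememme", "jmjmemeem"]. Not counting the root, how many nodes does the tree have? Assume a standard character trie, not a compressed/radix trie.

36

Trie structure (* marks end of a word):
(root)
├─ e
│  └─ m
│     └─ e
│        └─ m
│           └─ e
│              └─ m
│                 └─ m
│                    └─ e *
└─ j
   └─ m
      ├─ j
      │  ├─ e *
      │  │  └─ m
      │  │     ├─ e
      │  │     │  └─ j
      │  │     │     └─ m
      │  │     │        └─ m *
      │  │     └─ j *
      │  └─ m
      │     └─ e
      │        └─ m
      │           └─ e
      │              ├─ e
      │              │  └─ m *
      │              │     └─ j *
      │              └─ m
      │                 └─ m
      │                    └─ e *
      └─ m *
         └─ e
            └─ j
               └─ j
                  └─ m
                     └─ m
                        └─ m
                           └─ j *
Counting every labelled node above: 36.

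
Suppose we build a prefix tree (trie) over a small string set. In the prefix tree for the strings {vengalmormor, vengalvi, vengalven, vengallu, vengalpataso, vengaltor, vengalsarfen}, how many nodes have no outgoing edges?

A leaf is a node with no children — equivalently, the end of a word that is not a proper prefix of any other stored word.
Those words: "vengallu", "vengalmormor", "vengalpataso", "vengalsarfen", "vengaltor", "vengalven", "vengalvi"
Leaf count: 7

7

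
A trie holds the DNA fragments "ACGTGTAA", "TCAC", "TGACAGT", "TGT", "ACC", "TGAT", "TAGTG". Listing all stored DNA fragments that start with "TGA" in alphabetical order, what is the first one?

Words with prefix "TGA", in lexicographic order: "TGACAGT", "TGAT"
The 1st is TGACAGT.

TGACAGT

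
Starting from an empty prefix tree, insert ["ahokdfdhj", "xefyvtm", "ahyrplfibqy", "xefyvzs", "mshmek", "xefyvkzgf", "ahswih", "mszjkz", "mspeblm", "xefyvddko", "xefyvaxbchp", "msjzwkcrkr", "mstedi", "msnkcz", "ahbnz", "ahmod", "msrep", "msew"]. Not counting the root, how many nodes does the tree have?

87

Count nodes per top-level branch (shared prefixes stored once):
  'a'-branch (ahbnz, ahmod, ahokdfdhj, ahswih, ahyrplfibqy): 28 nodes
  'm'-branch (msew, mshmek, msjzwkcrkr, msnkcz, mspeblm, msrep, mstedi, mszjkz): 36 nodes
  'x'-branch (xefyvaxbchp, xefyvddko, xefyvkzgf, xefyvtm, xefyvzs): 23 nodes
Sum: 87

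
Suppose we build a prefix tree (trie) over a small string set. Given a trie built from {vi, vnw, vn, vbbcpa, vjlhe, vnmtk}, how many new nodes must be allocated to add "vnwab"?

2

"vnw" is already a path in the trie; the remaining "ab" must be added.
Each of the 2 remaining characters creates one node.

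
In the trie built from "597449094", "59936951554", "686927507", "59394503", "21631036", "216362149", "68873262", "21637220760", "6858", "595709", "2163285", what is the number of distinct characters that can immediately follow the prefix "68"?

3

The children of the "68" node are the distinct next characters among strings starting with "68".
Characters that immediately follow "68" among the stored strings: {5, 6, 8}.
That node has 3 child edges.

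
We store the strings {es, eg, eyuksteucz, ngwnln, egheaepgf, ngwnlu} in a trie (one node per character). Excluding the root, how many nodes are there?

26

Count nodes per top-level branch (shared prefixes stored once):
  'e'-branch (eg, egheaepgf, es, eyuksteucz): 19 nodes
  'n'-branch (ngwnln, ngwnlu): 7 nodes
Sum: 26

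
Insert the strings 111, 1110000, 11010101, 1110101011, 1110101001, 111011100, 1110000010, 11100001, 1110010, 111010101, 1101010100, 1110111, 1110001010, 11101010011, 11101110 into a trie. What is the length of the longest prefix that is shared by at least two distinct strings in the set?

10

Equivalently: take the maximum, over all pairs, of their longest common prefix length.
e.g. "1110101001" and "11101010011" share the prefix "1110101001" of length 10; no pair shares a longer one.
Longest shared-prefix length: 10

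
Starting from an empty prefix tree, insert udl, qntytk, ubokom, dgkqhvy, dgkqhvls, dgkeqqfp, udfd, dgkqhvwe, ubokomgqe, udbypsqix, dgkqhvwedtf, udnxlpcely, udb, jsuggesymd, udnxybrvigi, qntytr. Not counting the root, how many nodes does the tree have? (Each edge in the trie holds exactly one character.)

Insert word by word; a character creates a node only if that edge doesn't already exist:
  "udl" → 3 new (u, d, l)
  "qntytk" → 6 new (q, n, t, y, t, k)
  "ubokom" → prefix "u" already present; 5 new (b, o, k, o, m)
  "dgkqhvy" → 7 new (d, g, k, q, h, v, y)
  "dgkqhvls" → prefix "dgkqhv" already present; 2 new (l, s)
  "dgkeqqfp" → prefix "dgk" already present; 5 new (e, q, q, f, p)
  "udfd" → prefix "ud" already present; 2 new (f, d)
  "dgkqhvwe" → prefix "dgkqhv" already present; 2 new (w, e)
  "ubokomgqe" → prefix "ubokom" already present; 3 new (g, q, e)
  "udbypsqix" → prefix "ud" already present; 7 new (b, y, p, s, q, i, x)
  "dgkqhvwedtf" → prefix "dgkqhvwe" already present; 3 new (d, t, f)
  "udnxlpcely" → prefix "ud" already present; 8 new (n, x, l, p, c, e, l, y)
  "udb" → prefix "udb" already present; 0 new (none)
  "jsuggesymd" → 10 new (j, s, u, g, g, e, s, y, m, d)
  "udnxybrvigi" → prefix "udnx" already present; 7 new (y, b, r, v, i, g, i)
  "qntytr" → prefix "qntyt" already present; 1 new (r)
Total nodes = 3 + 6 + 5 + 7 + 2 + 5 + 2 + 2 + 3 + 7 + 3 + 8 + 0 + 10 + 7 + 1 = 71

71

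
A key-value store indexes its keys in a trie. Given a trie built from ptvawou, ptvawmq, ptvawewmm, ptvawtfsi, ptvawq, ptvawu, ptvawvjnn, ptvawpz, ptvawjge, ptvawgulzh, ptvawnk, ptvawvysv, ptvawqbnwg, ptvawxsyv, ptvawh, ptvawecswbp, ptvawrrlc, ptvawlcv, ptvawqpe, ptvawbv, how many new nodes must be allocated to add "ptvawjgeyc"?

"ptvawjge" is already a path in the trie; the remaining "yc" must be added.
New nodes needed: |"ptvawjgeyc"| − 8 = 10 − 8 = 2.

2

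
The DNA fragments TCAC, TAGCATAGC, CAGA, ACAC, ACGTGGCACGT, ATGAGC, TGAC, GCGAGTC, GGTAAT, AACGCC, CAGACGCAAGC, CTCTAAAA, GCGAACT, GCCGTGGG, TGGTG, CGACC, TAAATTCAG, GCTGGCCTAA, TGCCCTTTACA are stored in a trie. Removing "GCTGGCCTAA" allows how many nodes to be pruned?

Walk "GCTGGCCTAA" from the leaf back toward the root, removing each node that no remaining word uses.
The suffix "TGGCCTAA" (8 nodes) is used only by "GCTGGCCTAA"; the node for "GC" still has the child "G", so pruning stops there.
Nodes removed: 8

8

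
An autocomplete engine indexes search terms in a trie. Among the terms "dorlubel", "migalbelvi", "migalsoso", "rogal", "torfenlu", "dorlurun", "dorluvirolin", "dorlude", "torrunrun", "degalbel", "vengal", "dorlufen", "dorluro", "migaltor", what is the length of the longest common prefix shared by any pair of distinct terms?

6

Equivalently: take the maximum, over all pairs, of their longest common prefix length.
e.g. "dorluro" and "dorlurun" share the prefix "dorlur" of length 6; no pair shares a longer one.
Longest shared-prefix length: 6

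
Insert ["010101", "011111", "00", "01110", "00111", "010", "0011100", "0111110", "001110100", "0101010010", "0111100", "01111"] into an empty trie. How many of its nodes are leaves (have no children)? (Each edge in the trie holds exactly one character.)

6

Leaves are exactly the stored words that no other stored word extends.
Those words: "0011100", "001110100", "0101010010", "01110", "0111100", "0111110"
Leaf count: 6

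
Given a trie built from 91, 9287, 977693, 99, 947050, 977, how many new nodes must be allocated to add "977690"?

1

Walking "977690" from the root, the first 5 characters ("97769") follow existing edges; "0" is the first miss.
Each of the 1 remaining characters creates one node.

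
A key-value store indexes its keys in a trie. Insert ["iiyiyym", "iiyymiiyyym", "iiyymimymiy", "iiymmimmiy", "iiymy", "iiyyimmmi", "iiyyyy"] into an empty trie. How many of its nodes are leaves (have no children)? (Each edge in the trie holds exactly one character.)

Leaves are exactly the stored words that no other stored word extends.
Those words: "iiyiyym", "iiymmimmiy", "iiymy", "iiyyimmmi", "iiyymiiyyym", "iiyymimymiy", "iiyyyy"
Leaf count: 7

7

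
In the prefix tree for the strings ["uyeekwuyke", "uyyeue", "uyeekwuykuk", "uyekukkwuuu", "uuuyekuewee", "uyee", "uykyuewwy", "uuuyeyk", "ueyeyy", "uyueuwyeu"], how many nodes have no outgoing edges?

Leaves are exactly the stored words that no other stored word extends.
Those words: "ueyeyy", "uuuyekuewee", "uuuyeyk", "uyeekwuyke", "uyeekwuykuk", "uyekukkwuuu", "uykyuewwy", "uyueuwyeu", "uyyeue"
Leaf count: 9

9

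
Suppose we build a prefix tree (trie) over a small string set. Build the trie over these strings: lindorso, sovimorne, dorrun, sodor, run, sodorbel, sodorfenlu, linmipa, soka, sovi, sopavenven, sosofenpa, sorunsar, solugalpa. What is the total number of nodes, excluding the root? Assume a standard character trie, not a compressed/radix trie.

71

Insert word by word; a character creates a node only if that edge doesn't already exist:
  "lindorso" → 8 new (l, i, n, d, o, r, s, o)
  "sovimorne" → 9 new (s, o, v, i, m, o, r, n, e)
  "dorrun" → 6 new (d, o, r, r, u, n)
  "sodor" → prefix "so" already present; 3 new (d, o, r)
  "run" → 3 new (r, u, n)
  "sodorbel" → prefix "sodor" already present; 3 new (b, e, l)
  "sodorfenlu" → prefix "sodor" already present; 5 new (f, e, n, l, u)
  "linmipa" → prefix "lin" already present; 4 new (m, i, p, a)
  "soka" → prefix "so" already present; 2 new (k, a)
  "sovi" → prefix "sovi" already present; 0 new (none)
  "sopavenven" → prefix "so" already present; 8 new (p, a, v, e, n, v, e, n)
  "sosofenpa" → prefix "so" already present; 7 new (s, o, f, e, n, p, a)
  "sorunsar" → prefix "so" already present; 6 new (r, u, n, s, a, r)
  "solugalpa" → prefix "so" already present; 7 new (l, u, g, a, l, p, a)
Total nodes = 8 + 9 + 6 + 3 + 3 + 3 + 5 + 4 + 2 + 0 + 8 + 7 + 6 + 7 = 71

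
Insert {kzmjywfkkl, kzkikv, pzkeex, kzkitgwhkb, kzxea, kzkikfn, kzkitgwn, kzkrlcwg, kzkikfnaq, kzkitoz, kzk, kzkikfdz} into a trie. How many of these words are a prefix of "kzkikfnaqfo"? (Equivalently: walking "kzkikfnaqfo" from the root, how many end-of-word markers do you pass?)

Check each prefix of "kzkikfnaqfo" against the stored set — each match is an end-marker on the path.
Prefixes of the query that are stored words: "kzk", "kzkikfn", "kzkikfnaq"
Count: 3

3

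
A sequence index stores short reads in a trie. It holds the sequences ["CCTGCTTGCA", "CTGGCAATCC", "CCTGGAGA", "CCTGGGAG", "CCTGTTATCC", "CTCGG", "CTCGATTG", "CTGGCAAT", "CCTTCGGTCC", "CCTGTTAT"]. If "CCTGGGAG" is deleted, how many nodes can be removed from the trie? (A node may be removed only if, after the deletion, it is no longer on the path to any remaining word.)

3

Walk "CCTGGGAG" from the leaf back toward the root, removing each node that no remaining word uses.
The suffix "GAG" (3 nodes) is used only by "CCTGGGAG"; the node for "CCTGG" still has the child "A", so pruning stops there.
Nodes removed: 3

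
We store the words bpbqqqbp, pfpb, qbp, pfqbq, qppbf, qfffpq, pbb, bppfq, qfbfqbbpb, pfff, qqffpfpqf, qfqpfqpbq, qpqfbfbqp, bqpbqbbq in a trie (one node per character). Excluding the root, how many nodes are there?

For each word, the new-node count is its length minus the longest prefix already in the trie:
  "bpbqqqbp" → 8 new (b, p, b, q, q, q, b, p)
  "pfpb" → 4 new (p, f, p, b)
  "qbp" → 3 new (q, b, p)
  "pfqbq" → prefix "pf" already present; 3 new (q, b, q)
  "qppbf" → prefix "q" already present; 4 new (p, p, b, f)
  "qfffpq" → prefix "q" already present; 5 new (f, f, f, p, q)
  "pbb" → prefix "p" already present; 2 new (b, b)
  "bppfq" → prefix "bp" already present; 3 new (p, f, q)
  "qfbfqbbpb" → prefix "qf" already present; 7 new (b, f, q, b, b, p, b)
  "pfff" → prefix "pf" already present; 2 new (f, f)
  "qqffpfpqf" → prefix "q" already present; 8 new (q, f, f, p, f, p, q, f)
  "qfqpfqpbq" → prefix "qf" already present; 7 new (q, p, f, q, p, b, q)
  "qpqfbfbqp" → prefix "qp" already present; 7 new (q, f, b, f, b, q, p)
  "bqpbqbbq" → prefix "b" already present; 7 new (q, p, b, q, b, b, q)
Total nodes = 8 + 4 + 3 + 3 + 4 + 5 + 2 + 3 + 7 + 2 + 8 + 7 + 7 + 7 = 70

70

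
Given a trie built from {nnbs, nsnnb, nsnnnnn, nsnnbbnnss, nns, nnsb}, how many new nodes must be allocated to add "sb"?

Nothing in the trie begins with "s"; the whole of "sb" is new.
2 − 0 = 2 new nodes.

2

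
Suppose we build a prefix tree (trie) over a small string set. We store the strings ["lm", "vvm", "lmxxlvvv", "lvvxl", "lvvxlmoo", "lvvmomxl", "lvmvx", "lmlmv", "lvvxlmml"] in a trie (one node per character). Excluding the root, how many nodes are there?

For each word, the new-node count is its length minus the longest prefix already in the trie:
  "lm" → 2 new (l, m)
  "vvm" → 3 new (v, v, m)
  "lmxxlvvv" → prefix "lm" already present; 6 new (x, x, l, v, v, v)
  "lvvxl" → prefix "l" already present; 4 new (v, v, x, l)
  "lvvxlmoo" → prefix "lvvxl" already present; 3 new (m, o, o)
  "lvvmomxl" → prefix "lvv" already present; 5 new (m, o, m, x, l)
  "lvmvx" → prefix "lv" already present; 3 new (m, v, x)
  "lmlmv" → prefix "lm" already present; 3 new (l, m, v)
  "lvvxlmml" → prefix "lvvxlm" already present; 2 new (m, l)
Total nodes = 2 + 3 + 6 + 4 + 3 + 5 + 3 + 3 + 2 = 31

31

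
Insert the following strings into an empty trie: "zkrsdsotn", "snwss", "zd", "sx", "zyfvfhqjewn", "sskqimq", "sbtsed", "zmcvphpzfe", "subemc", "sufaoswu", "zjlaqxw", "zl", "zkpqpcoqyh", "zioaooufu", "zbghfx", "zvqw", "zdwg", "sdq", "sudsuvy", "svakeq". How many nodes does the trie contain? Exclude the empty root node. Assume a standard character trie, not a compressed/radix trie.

102

Count nodes per top-level branch (shared prefixes stored once):
  's'-branch (sbtsed, sdq, snwss, sskqimq, subemc, sudsuvy, sufaoswu, svakeq, sx): 40 nodes
  'z'-branch (zbghfx, zd, zdwg, zioaooufu, zjlaqxw, zkpqpcoqyh, zkrsdsotn, zl, zmcvphpzfe, zvqw, zyfvfhqjewn): 62 nodes
Sum: 102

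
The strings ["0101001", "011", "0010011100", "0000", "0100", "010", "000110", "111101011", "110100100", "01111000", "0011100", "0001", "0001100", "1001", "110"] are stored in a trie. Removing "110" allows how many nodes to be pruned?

After clearing the end-marker at "110", prune upward until reaching a node still needed by another word.
Every node on "110" is still needed (e.g. by "110100100"), so nothing is freed.
Nodes removed: 0

0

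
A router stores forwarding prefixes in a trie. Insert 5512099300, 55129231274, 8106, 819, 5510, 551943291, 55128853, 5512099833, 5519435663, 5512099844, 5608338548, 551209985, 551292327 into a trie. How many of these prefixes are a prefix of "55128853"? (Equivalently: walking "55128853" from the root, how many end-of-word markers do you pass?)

1

Traverse "55128853" character by character; count nodes along the way that are marked as word ends.
Prefixes of the query that are stored words: "55128853"
Count: 1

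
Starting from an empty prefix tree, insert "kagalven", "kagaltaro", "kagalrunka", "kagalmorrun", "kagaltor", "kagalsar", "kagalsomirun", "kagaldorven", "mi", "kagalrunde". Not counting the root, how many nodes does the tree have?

For each word, the new-node count is its length minus the longest prefix already in the trie:
  "kagalven" → 8 new (k, a, g, a, l, v, e, n)
  "kagaltaro" → prefix "kagal" already present; 4 new (t, a, r, o)
  "kagalrunka" → prefix "kagal" already present; 5 new (r, u, n, k, a)
  "kagalmorrun" → prefix "kagal" already present; 6 new (m, o, r, r, u, n)
  "kagaltor" → prefix "kagalt" already present; 2 new (o, r)
  "kagalsar" → prefix "kagal" already present; 3 new (s, a, r)
  "kagalsomirun" → prefix "kagals" already present; 6 new (o, m, i, r, u, n)
  "kagaldorven" → prefix "kagal" already present; 6 new (d, o, r, v, e, n)
  "mi" → 2 new (m, i)
  "kagalrunde" → prefix "kagalrun" already present; 2 new (d, e)
Total nodes = 8 + 4 + 5 + 6 + 2 + 3 + 6 + 6 + 2 + 2 = 44

44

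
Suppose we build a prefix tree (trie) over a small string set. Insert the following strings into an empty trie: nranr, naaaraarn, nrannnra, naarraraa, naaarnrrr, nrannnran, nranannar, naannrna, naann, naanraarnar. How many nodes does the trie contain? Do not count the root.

45

Trace insertions, counting only characters that open a new branch:
  "nranr" → 5 new (n, r, a, n, r)
  "naaaraarn" → prefix "n" already present; 8 new (a, a, a, r, a, a, r, n)
  "nrannnra" → prefix "nran" already present; 4 new (n, n, r, a)
  "naarraraa" → prefix "naa" already present; 6 new (r, r, a, r, a, a)
  "naaarnrrr" → prefix "naaar" already present; 4 new (n, r, r, r)
  "nrannnran" → prefix "nrannnra" already present; 1 new (n)
  "nranannar" → prefix "nran" already present; 5 new (a, n, n, a, r)
  "naannrna" → prefix "naa" already present; 5 new (n, n, r, n, a)
  "naann" → prefix "naann" already present; 0 new (none)
  "naanraarnar" → prefix "naan" already present; 7 new (r, a, a, r, n, a, r)
Total nodes = 5 + 8 + 4 + 6 + 4 + 1 + 5 + 5 + 0 + 7 = 45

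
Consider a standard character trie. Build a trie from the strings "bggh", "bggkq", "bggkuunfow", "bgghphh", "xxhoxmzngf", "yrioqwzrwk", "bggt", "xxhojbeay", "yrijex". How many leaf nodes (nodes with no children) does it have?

8

Leaves are exactly the stored words that no other stored word extends.
Those words: "bgghphh", "bggkq", "bggkuunfow", "bggt", "xxhojbeay", "xxhoxmzngf", "yrijex", "yrioqwzrwk"
Leaf count: 8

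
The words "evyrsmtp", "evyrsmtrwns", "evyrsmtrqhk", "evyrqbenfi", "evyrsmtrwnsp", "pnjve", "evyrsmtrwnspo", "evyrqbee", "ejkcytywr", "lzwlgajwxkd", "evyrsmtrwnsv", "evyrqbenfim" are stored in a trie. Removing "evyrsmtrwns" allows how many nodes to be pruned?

A node on "evyrsmtrwns"'s path can go only if nothing else ends at it or branches off below it.
Every node on "evyrsmtrwns" is still needed (e.g. by "evyrsmtrwnsp"), so nothing is freed.
Nodes removed: 0

0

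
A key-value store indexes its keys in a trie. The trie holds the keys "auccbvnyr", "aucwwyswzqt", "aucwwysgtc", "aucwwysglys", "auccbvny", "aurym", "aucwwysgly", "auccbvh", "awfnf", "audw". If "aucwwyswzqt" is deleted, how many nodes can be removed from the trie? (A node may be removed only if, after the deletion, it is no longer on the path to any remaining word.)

4

A node on "aucwwyswzqt"'s path can go only if nothing else ends at it or branches off below it.
The suffix "wzqt" (4 nodes) is used only by "aucwwyswzqt"; the node for "aucwwys" still has the child "g", so pruning stops there.
Nodes removed: 4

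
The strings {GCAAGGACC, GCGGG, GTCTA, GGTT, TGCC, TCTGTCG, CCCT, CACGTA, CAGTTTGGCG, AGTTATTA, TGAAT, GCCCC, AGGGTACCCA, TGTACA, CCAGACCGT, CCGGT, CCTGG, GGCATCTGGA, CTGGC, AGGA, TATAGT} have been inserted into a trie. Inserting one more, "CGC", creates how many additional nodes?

2

The longest prefix of "CGC" already in the trie is "C" (length 1).
New nodes needed: |"CGC"| − 1 = 3 − 1 = 2.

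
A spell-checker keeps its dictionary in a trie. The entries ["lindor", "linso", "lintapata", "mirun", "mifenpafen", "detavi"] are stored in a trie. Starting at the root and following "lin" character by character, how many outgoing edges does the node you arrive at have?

3

The children of the "lin" node are the distinct next characters among strings starting with "lin".
Characters that immediately follow "lin" among the stored strings: {d, s, t}.
That node has 3 child edges.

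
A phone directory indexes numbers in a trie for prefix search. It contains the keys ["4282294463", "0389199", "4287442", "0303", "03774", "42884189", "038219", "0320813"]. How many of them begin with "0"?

Traverse to the node for "0", then collect every word in that subtree.
Words under "0": 0303, 0320813, 03774, 038219, 0389199
Count: 5

5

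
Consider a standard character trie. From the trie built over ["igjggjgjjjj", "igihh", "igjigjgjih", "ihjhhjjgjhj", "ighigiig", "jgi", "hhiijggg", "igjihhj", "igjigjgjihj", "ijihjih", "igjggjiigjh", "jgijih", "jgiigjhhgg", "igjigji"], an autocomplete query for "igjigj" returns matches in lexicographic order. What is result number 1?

Filter for "igjigj…" and sort: "igjigjgjih", "igjigjgjihj", "igjigji"
The 1st is igjigjgjih.

igjigjgjih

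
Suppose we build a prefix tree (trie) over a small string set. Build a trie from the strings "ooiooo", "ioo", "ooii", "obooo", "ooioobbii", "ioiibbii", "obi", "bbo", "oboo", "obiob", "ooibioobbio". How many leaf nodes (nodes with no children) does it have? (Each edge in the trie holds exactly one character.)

Leaves are exactly the stored words that no other stored word extends.
Those words: "bbo", "ioiibbii", "ioo", "obiob", "obooo", "ooibioobbio", "ooii", "ooioobbii", "ooiooo"
Leaf count: 9

9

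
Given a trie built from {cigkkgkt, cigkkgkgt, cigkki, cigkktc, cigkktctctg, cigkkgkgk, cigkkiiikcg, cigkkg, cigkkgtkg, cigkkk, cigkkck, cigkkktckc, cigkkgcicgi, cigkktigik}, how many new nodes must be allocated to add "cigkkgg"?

1

"cigkkg" is already a path in the trie; the remaining "g" must be added.
Each of the 1 remaining characters creates one node.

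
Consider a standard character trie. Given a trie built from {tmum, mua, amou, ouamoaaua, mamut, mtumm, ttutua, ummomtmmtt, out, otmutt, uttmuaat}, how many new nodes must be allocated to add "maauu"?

3

The longest prefix of "maauu" already in the trie is "ma" (length 2).
New nodes needed: |"maauu"| − 2 = 5 − 2 = 3.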